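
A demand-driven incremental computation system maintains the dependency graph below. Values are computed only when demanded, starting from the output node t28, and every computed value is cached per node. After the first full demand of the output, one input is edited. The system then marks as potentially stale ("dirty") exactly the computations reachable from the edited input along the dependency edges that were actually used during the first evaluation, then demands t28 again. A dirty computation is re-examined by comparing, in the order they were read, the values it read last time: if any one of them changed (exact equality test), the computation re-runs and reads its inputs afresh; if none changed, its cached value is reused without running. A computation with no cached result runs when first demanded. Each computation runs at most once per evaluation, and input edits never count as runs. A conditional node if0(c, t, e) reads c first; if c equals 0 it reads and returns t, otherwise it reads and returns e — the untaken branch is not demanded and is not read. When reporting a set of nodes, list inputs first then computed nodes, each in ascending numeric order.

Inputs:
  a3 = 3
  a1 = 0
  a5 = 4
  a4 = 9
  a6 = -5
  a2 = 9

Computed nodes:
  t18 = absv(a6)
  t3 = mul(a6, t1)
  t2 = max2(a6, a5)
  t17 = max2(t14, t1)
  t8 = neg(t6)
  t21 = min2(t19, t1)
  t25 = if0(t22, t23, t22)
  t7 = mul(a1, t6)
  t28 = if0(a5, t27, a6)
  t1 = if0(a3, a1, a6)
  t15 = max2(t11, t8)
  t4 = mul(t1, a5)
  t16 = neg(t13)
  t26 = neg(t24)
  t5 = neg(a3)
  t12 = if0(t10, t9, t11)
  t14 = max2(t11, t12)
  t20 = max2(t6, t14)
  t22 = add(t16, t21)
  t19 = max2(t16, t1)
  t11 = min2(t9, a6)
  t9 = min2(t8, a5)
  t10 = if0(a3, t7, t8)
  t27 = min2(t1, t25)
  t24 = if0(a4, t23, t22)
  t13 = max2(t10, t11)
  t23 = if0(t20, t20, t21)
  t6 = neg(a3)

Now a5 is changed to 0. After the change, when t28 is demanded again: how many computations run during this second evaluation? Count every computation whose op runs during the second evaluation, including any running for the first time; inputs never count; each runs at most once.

Computations that run: t1, t6, t8, t9, t10, t11, t13, t16, t19, t21, t22, t25, t27, t28 — 14 in total.
Key observation: a condition flipped, so demand reaches new nodes — t1, t6, t8, t9, t10, t11, t13, t16, t19, t21, t22, t25, t27 run for the first time.

First evaluation (everything demanded from the output):
  t28 = if0(a5=4 -> else branch a6) = -5

Propagation after the edit:
  t1: demanded for the first time — runs, produces -5.
  t6: demanded for the first time — runs, produces -3.
  t8: demanded for the first time — runs, produces 3.
  t9: demanded for the first time — runs, produces 0.
  t10: demanded for the first time — runs, produces 3.
  t11: demanded for the first time — runs, produces -5.
  t13: demanded for the first time — runs, produces 3.
  t16: demanded for the first time — runs, produces -3.
  t19: demanded for the first time — runs, produces -3.
  t21: demanded for the first time — runs, produces -5.
  t22: demanded for the first time — runs, produces -8.
  t25: demanded for the first time — runs, produces -8.
  t27: demanded for the first time — runs, produces -8.
  t28: runs — a5 4->0; result -8.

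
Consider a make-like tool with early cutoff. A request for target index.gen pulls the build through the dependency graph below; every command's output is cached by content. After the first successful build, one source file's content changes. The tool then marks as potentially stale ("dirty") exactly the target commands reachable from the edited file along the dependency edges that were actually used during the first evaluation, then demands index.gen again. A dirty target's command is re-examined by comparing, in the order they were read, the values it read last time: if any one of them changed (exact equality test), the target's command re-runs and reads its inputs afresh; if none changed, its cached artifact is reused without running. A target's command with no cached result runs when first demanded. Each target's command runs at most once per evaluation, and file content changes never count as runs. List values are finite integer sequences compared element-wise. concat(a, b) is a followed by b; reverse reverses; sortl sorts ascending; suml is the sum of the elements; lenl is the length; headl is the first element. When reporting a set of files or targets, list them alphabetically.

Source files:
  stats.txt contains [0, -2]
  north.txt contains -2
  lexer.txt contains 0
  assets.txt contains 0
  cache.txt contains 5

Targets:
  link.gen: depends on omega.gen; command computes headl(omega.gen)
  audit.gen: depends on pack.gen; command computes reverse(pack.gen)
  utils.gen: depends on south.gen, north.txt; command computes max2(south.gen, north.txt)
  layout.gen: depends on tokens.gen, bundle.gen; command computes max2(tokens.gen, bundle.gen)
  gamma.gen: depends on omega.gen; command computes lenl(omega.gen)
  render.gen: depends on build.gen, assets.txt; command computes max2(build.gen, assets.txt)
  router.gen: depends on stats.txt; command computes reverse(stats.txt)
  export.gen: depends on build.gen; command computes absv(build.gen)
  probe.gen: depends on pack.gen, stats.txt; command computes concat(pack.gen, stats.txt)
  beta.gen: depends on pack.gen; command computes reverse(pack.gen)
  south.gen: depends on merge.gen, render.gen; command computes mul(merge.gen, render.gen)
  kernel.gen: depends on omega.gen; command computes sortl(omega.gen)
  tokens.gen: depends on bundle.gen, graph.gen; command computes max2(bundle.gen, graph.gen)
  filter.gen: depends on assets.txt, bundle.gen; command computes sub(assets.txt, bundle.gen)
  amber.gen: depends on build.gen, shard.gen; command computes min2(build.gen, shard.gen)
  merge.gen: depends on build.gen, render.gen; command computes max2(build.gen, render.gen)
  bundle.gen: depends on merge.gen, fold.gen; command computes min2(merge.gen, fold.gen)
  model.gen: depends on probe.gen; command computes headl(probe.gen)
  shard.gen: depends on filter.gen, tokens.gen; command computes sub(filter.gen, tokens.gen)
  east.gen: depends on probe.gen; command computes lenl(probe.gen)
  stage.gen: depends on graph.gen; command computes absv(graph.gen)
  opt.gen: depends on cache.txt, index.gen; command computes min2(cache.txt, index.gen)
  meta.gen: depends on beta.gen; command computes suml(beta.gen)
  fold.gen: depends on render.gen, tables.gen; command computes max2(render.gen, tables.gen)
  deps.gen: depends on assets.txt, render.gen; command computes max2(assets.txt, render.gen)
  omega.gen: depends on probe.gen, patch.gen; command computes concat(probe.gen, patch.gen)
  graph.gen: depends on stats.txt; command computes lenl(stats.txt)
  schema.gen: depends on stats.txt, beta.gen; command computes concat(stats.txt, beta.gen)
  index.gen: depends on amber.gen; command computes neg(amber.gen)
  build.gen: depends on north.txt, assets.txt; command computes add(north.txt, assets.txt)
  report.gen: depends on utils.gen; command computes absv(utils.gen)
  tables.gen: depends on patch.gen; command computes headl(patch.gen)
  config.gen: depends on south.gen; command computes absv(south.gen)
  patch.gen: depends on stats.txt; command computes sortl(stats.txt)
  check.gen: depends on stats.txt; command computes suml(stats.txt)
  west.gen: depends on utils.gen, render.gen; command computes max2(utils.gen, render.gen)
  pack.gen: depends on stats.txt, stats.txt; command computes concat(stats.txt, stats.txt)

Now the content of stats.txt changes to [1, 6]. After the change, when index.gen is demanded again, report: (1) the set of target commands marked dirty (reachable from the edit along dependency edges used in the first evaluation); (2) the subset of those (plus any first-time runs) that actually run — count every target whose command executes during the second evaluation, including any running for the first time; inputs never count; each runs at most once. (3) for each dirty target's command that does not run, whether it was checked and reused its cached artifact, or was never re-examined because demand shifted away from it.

The edit dirties: amber.gen, bundle.gen, filter.gen, fold.gen, graph.gen, index.gen, patch.gen, shard.gen, tables.gen, tokens.gen.
5 target commands run: bundle.gen, fold.gen, graph.gen, patch.gen, tables.gen.
Cache hits after checking: amber.gen, filter.gen, index.gen, shard.gen, tokens.gen.
Note where the cutoff bites: tokens.gen is checked, finds nothing changed, and keeps its cache.

First demand of the output computes:
  build.gen = add(-2, 0) = -2
  graph.gen = lenl([0, -2]) = 2
  patch.gen = sortl([0, -2]) = [-2, 0]
  render.gen = max2(-2, 0) = 0
  merge.gen = max2(-2, 0) = 0
  tables.gen = headl([-2, 0]) = -2
  fold.gen = max2(0, -2) = 0
  bundle.gen = min2(0, 0) = 0
  filter.gen = sub(0, 0) = 0
  tokens.gen = max2(0, 2) = 2
  shard.gen = sub(0, 2) = -2
  amber.gen = min2(-2, -2) = -2
  index.gen = neg(-2) = 2

After the edit, cleaning proceeds:
  graph.gen: a read changed (stats.txt [0, -2]->[1, 6]) — executes, giving 2 — identical to its old value.
  patch.gen: a read changed (stats.txt [0, -2]->[1, 6]) — executes, giving [1, 6].
  tables.gen: a read changed (patch.gen [-2, 0]->[1, 6]) — executes, giving 1.
  fold.gen: a read changed (tables.gen -2->1) — executes, giving 1.
  bundle.gen: a read changed (fold.gen 0->1) — executes, giving 0 — identical to its old value.
  filter.gen: dirty, but its reads are unchanged (assets.txt unchanged, bundle.gen unchanged); cached 0 stands.
  tokens.gen: dirty, but its reads are unchanged (bundle.gen unchanged, graph.gen unchanged); cached 2 stands.
  shard.gen: dirty, but its reads are unchanged (filter.gen unchanged, tokens.gen unchanged); cached -2 stands.
  amber.gen: dirty, but its reads are unchanged (build.gen unchanged, shard.gen unchanged); cached -2 stands.
  index.gen: dirty, but its reads are unchanged (amber.gen unchanged); cached 2 stands.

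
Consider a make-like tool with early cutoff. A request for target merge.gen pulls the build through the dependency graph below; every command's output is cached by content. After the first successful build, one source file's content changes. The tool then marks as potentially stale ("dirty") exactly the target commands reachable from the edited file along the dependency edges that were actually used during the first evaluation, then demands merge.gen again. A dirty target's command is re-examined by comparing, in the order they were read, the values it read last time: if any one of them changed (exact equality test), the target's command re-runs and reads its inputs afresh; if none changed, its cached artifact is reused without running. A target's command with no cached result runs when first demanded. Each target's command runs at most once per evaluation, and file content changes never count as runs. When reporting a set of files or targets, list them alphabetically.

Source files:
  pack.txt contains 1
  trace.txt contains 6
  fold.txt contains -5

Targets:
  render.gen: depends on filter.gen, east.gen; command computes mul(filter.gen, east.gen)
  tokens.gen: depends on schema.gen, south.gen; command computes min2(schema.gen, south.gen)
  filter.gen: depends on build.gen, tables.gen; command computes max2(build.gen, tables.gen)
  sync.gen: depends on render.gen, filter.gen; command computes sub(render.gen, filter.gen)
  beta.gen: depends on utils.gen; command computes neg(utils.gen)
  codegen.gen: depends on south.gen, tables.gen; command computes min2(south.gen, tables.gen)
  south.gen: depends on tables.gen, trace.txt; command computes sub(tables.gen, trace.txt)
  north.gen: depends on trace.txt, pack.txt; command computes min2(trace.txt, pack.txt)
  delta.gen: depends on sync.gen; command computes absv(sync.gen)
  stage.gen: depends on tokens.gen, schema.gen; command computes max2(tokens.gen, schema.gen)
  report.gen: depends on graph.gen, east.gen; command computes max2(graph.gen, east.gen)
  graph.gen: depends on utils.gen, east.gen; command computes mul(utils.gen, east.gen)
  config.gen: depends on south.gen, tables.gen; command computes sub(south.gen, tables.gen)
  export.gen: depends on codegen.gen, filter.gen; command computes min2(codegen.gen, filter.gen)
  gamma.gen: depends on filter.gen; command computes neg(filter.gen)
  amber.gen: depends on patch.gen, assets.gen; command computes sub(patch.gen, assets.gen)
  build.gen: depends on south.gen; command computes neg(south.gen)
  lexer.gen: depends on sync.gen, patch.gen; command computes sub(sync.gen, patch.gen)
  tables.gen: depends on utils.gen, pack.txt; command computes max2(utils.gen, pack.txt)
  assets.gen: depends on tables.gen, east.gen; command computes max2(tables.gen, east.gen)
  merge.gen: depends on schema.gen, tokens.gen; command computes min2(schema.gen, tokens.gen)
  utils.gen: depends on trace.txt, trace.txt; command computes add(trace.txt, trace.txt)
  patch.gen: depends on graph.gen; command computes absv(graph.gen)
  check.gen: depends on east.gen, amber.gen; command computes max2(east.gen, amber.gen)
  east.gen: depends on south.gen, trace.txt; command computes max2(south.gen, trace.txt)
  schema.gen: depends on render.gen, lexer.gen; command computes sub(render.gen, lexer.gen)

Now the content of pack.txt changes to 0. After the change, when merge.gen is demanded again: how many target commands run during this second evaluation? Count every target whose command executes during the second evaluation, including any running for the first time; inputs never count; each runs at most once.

1 target commands run: tables.gen.
Note the absorption at tables.gen: it re-runs yet its value is the same, leaving the output's value untouched.

First demand of the output computes:
  utils.gen = add(6, 6) = 12
  tables.gen = max2(12, 1) = 12
  south.gen = sub(12, 6) = 6
  build.gen = neg(6) = -6
  east.gen = max2(6, 6) = 6
  filter.gen = max2(-6, 12) = 12
  graph.gen = mul(12, 6) = 72
  patch.gen = absv(72) = 72
  render.gen = mul(12, 6) = 72
  sync.gen = sub(72, 12) = 60
  lexer.gen = sub(60, 72) = -12
  schema.gen = sub(72, -12) = 84
  tokens.gen = min2(84, 6) = 6
  merge.gen = min2(84, 6) = 6

After the edit, cleaning proceeds:
  tables.gen: a read changed (pack.txt 1->0) — executes, giving 12 — identical to its old value.
  south.gen: dirty, but its reads are unchanged (tables.gen unchanged, trace.txt unchanged); cached 6 stands.
  build.gen: dirty, but its reads are unchanged (south.gen unchanged); cached -6 stands.
  east.gen: dirty, but its reads are unchanged (south.gen unchanged, trace.txt unchanged); cached 6 stands.
  filter.gen: dirty, but its reads are unchanged (build.gen unchanged, tables.gen unchanged); cached 12 stands.
  graph.gen: dirty, but its reads are unchanged (utils.gen unchanged, east.gen unchanged); cached 72 stands.
  patch.gen: dirty, but its reads are unchanged (graph.gen unchanged); cached 72 stands.
  render.gen: dirty, but its reads are unchanged (filter.gen unchanged, east.gen unchanged); cached 72 stands.
  sync.gen: dirty, but its reads are unchanged (render.gen unchanged, filter.gen unchanged); cached 60 stands.
  lexer.gen: dirty, but its reads are unchanged (sync.gen unchanged, patch.gen unchanged); cached -12 stands.
  schema.gen: dirty, but its reads are unchanged (render.gen unchanged, lexer.gen unchanged); cached 84 stands.
  tokens.gen: dirty, but its reads are unchanged (schema.gen unchanged, south.gen unchanged); cached 6 stands.
  merge.gen: dirty, but its reads are unchanged (schema.gen unchanged, tokens.gen unchanged); cached 6 stands.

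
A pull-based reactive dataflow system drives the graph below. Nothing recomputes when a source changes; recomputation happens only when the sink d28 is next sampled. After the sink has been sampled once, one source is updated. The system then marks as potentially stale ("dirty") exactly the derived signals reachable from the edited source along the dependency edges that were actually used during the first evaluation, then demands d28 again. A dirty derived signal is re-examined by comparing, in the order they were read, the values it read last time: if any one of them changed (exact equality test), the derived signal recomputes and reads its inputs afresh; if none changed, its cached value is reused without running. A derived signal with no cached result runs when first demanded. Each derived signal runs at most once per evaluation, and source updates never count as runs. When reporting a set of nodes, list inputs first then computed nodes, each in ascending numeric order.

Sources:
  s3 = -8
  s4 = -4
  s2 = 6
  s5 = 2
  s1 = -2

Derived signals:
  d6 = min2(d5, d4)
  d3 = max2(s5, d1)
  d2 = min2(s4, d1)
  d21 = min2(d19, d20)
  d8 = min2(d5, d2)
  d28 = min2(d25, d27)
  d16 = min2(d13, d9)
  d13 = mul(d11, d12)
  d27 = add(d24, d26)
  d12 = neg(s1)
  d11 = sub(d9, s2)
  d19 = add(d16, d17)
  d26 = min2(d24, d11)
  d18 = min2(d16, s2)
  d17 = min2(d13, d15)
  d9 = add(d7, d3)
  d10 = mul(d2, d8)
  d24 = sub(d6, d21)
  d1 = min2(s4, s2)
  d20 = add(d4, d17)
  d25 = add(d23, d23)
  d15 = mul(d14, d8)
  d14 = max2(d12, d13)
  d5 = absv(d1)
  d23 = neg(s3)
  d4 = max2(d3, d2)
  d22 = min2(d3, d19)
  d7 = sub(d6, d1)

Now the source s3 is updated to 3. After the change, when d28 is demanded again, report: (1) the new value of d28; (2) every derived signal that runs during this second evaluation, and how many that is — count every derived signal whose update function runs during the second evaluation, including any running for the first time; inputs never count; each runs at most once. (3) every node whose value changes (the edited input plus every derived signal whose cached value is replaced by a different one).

New value of d28: -6.
Derived signals that run: d23, d25, d28 — 3 in total.
Values that change: s3, d23, d25, d28.

First evaluation (everything demanded from the output):
  d1 = min2(-4, 6) = -4
  d2 = min2(-4, -4) = -4
  d3 = max2(2, -4) = 2
  d4 = max2(2, -4) = 2
  d5 = absv(-4) = 4
  d6 = min2(4, 2) = 2
  d7 = sub(2, -4) = 6
  d8 = min2(4, -4) = -4
  d9 = add(6, 2) = 8
  d11 = sub(8, 6) = 2
  d12 = neg(-2) = 2
  d13 = mul(2, 2) = 4
  d14 = max2(2, 4) = 4
  d15 = mul(4, -4) = -16
  d16 = min2(4, 8) = 4
  d17 = min2(4, -16) = -16
  d19 = add(4, -16) = -12
  d20 = add(2, -16) = -14
  d21 = min2(-12, -14) = -14
  d23 = neg(-8) = 8
  d24 = sub(2, -14) = 16
  d25 = add(8, 8) = 16
  d26 = min2(16, 2) = 2
  d27 = add(16, 2) = 18
  d28 = min2(16, 18) = 16

Propagation after the edit:
  d23: runs — s3 -8->3; result -3.
  d25: runs — d23 8->-3; d23 8->-3; result -6.
  d28: runs — d25 16->-6; result -6.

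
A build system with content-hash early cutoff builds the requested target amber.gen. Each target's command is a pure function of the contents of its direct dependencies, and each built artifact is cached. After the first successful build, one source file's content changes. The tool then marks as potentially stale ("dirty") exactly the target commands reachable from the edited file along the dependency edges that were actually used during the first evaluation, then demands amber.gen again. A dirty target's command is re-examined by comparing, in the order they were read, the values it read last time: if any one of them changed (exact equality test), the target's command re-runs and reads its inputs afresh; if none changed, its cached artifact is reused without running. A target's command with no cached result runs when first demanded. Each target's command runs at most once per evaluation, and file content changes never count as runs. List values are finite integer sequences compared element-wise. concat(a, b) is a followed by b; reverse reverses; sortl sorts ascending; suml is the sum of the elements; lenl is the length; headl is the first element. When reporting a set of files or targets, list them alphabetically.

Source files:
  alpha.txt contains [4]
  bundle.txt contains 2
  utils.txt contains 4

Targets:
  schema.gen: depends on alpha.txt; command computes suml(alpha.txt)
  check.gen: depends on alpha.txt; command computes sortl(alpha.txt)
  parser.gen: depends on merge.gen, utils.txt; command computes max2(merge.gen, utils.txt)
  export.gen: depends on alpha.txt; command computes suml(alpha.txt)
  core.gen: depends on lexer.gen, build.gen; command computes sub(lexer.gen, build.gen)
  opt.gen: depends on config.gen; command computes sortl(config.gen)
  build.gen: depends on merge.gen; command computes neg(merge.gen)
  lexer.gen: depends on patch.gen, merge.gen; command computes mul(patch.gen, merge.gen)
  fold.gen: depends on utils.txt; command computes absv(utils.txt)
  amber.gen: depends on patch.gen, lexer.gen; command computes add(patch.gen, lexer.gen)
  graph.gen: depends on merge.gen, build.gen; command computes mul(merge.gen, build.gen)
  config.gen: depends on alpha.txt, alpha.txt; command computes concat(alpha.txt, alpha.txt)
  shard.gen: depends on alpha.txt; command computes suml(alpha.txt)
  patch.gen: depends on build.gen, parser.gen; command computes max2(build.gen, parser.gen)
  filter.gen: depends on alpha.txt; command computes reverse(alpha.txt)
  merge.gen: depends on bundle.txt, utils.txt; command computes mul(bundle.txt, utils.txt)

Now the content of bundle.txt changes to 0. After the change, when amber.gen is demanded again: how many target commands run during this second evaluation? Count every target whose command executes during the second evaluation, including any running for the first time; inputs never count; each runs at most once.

First evaluation (everything demanded from the output):
  merge.gen = mul(2, 4) = 8
  build.gen = neg(8) = -8
  parser.gen = max2(8, 4) = 8
  patch.gen = max2(-8, 8) = 8
  lexer.gen = mul(8, 8) = 64
  amber.gen = add(8, 64) = 72

Propagation after the edit:
  merge.gen: runs — bundle.txt 2->0; result 0.
  build.gen: runs — merge.gen 8->0; result 0.
  parser.gen: runs — merge.gen 8->0; result 4.
  patch.gen: runs — build.gen -8->0; parser.gen 8->4; result 4.
  lexer.gen: runs — patch.gen 8->4; merge.gen 8->0; result 0.
  amber.gen: runs — patch.gen 8->4; lexer.gen 64->0; result 4.

Target commands that run: amber.gen, build.gen, lexer.gen, merge.gen, parser.gen, patch.gen — 6 in total.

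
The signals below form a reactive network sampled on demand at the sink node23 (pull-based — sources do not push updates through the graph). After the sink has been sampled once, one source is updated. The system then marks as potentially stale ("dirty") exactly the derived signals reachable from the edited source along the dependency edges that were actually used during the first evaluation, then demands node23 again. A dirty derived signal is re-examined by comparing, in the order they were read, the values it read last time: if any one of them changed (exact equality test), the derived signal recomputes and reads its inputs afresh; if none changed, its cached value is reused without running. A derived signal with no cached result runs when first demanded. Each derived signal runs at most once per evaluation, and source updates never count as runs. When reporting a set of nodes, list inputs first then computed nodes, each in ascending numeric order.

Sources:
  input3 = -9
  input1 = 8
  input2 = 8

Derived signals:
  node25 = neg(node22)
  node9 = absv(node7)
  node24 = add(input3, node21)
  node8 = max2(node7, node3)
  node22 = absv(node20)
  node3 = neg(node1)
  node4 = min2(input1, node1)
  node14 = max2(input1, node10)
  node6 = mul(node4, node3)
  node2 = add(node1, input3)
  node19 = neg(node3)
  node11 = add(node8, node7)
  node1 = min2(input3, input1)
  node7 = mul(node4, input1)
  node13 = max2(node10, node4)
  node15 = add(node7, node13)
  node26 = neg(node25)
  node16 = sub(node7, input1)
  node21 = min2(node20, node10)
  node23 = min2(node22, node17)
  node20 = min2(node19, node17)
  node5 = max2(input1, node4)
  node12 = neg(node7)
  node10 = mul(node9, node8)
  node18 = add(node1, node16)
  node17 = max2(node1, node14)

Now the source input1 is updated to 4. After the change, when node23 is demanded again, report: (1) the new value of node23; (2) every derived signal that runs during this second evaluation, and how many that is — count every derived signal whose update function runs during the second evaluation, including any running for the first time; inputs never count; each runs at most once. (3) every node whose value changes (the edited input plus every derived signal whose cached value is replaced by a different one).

Initial pass — values computed on the first demand:
  node1 = min2(-9, 8) = -9
  node3 = neg(-9) = 9
  node4 = min2(8, -9) = -9
  node7 = mul(-9, 8) = -72
  node8 = max2(-72, 9) = 9
  node9 = absv(-72) = 72
  node10 = mul(72, 9) = 648
  node14 = max2(8, 648) = 648
  node17 = max2(-9, 648) = 648
  node19 = neg(9) = -9
  node20 = min2(-9, 648) = -9
  node22 = absv(-9) = 9
  node23 = min2(9, 648) = 9

Second demand — change propagation:
  node1: re-runs because input1 8->4; new result -9 (unchanged).
  node3: re-examined; everything it read last time is the same (node1 unchanged) — cache 9 kept, no run.
  node4: re-runs because input1 8->4; new result -9 (unchanged).
  node7: re-runs because input1 8->4; new result -36.
  node8: re-runs because node7 -72->-36; new result 9 (unchanged).
  node9: re-runs because node7 -72->-36; new result 36.
  node10: re-runs because node9 72->36; new result 324.
  node14: re-runs because input1 8->4; node10 648->324; new result 324.
  node17: re-runs because node14 648->324; new result 324.
  node19: re-examined; everything it read last time is the same (node3 unchanged) — cache -9 kept, no run.
  node20: re-runs because node17 648->324; new result -9 (unchanged).
  node22: re-examined; everything it read last time is the same (node20 unchanged) — cache 9 kept, no run.
  node23: re-runs because node17 648->324; new result 9 (unchanged).

The important point: at node3 every value read last time is unchanged, so the dirty flag clears without a run.

node23 now evaluates to 9.
Run set: node1, node4, node7, node8, node9, node10, node14, node17, node20, node23 (10 run).
Changed values: input1, node7, node9, node10, node14, node17.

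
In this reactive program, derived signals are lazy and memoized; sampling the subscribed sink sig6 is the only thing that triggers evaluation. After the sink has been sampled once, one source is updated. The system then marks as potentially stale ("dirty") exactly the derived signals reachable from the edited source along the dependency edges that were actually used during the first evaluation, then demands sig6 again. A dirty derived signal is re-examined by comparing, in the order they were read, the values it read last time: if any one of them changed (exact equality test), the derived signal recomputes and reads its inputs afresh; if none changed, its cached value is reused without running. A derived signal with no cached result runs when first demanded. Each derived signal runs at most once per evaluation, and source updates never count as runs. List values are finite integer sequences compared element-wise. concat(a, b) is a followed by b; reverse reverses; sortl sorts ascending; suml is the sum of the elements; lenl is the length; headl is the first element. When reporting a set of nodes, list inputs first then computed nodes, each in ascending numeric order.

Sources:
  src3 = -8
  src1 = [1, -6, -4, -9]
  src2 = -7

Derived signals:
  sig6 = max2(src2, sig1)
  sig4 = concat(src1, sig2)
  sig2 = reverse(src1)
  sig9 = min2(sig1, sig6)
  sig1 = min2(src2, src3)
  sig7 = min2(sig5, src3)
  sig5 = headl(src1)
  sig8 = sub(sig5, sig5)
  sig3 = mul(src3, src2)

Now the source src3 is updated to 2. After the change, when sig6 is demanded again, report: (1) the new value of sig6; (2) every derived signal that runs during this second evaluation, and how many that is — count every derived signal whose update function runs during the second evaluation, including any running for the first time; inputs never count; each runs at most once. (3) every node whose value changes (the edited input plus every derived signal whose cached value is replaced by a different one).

Demanding sig6 again yields -7.
2 derived signals run: sig1, sig6.
The nodes whose values change: src3, sig1.

First demand of the output computes:
  sig1 = min2(-7, -8) = -8
  sig6 = max2(-7, -8) = -7

After the edit, cleaning proceeds:
  sig1: a read changed (src3 -8->2) — executes, giving -7.
  sig6: a read changed (sig1 -8->-7) — executes, giving -7 — identical to its old value.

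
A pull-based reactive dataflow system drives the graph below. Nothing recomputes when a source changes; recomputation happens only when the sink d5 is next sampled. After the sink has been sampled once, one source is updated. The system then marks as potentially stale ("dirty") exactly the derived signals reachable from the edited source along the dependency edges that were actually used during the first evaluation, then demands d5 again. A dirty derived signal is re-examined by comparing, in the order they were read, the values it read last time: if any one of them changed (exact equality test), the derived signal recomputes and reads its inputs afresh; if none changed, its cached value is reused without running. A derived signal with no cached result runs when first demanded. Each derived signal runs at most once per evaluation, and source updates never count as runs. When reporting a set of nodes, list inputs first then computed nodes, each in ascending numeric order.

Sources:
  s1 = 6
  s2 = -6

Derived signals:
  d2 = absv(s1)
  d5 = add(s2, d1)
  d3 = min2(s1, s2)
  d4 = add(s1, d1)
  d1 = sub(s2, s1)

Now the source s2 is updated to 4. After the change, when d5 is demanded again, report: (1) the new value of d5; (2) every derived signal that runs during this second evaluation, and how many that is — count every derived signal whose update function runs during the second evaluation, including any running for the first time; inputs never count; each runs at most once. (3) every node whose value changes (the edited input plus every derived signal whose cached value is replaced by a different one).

First evaluation (everything demanded from the output):
  d1 = sub(-6, 6) = -12
  d5 = add(-6, -12) = -18

Propagation after the edit:
  d1: runs — s2 -6->4; result -2.
  d5: runs — s2 -6->4; d1 -12->-2; result 2.

New value of d5: 2.
Derived signals that run: d1, d5 — 2 in total.
Values that change: s2, d1, d5.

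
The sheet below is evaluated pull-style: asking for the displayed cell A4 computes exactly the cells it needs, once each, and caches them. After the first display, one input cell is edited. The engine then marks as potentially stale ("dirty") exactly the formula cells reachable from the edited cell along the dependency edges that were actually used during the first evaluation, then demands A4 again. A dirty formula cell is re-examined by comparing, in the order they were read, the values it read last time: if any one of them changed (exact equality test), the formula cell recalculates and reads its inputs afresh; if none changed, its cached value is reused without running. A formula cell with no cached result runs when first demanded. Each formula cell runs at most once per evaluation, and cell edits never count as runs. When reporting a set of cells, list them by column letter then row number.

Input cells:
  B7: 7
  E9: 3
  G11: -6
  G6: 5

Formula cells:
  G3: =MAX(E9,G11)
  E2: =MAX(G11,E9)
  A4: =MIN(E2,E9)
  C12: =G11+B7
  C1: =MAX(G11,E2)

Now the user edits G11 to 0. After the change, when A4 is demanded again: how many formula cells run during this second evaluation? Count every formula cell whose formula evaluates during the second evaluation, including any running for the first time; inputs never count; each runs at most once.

1 formula cells run: E2.
Note the absorption at E2: it re-runs yet its value is the same, leaving the output's value untouched.

First demand of the output computes:
  E2 = MAX(-6, 3) = 3
  A4 = MIN(3, 3) = 3

After the edit, cleaning proceeds:
  E2: a read changed (G11 -6->0) — executes, giving 3 — identical to its old value.
  A4: dirty, but its reads are unchanged (E2 unchanged, E9 unchanged); cached 3 stands.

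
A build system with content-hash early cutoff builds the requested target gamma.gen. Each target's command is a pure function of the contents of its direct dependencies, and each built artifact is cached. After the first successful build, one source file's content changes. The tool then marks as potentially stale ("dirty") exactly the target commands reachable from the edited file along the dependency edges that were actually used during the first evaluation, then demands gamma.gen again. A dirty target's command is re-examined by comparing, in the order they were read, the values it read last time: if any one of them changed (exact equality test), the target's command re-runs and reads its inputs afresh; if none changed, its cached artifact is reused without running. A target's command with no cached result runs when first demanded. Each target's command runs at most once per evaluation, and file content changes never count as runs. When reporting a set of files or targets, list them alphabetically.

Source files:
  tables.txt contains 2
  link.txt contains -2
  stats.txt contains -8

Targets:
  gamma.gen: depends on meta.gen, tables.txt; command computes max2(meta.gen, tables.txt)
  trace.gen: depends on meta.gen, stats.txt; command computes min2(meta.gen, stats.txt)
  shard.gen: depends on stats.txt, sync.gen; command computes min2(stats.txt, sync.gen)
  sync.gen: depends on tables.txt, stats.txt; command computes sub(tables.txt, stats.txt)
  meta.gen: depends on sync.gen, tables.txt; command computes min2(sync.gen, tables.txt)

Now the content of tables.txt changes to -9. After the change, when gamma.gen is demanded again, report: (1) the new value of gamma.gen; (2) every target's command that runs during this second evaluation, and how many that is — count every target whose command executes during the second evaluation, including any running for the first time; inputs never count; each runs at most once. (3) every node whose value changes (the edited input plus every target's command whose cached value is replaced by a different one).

First evaluation (everything demanded from the output):
  sync.gen = sub(2, -8) = 10
  meta.gen = min2(10, 2) = 2
  gamma.gen = max2(2, 2) = 2

Propagation after the edit:
  sync.gen: runs — tables.txt 2->-9; result -1.
  meta.gen: runs — sync.gen 10->-1; tables.txt 2->-9; result -9.
  gamma.gen: runs — meta.gen 2->-9; tables.txt 2->-9; result -9.

New value of gamma.gen: -9.
Target commands that run: gamma.gen, meta.gen, sync.gen — 3 in total.
Values that change: gamma.gen, meta.gen, sync.gen, tables.txt.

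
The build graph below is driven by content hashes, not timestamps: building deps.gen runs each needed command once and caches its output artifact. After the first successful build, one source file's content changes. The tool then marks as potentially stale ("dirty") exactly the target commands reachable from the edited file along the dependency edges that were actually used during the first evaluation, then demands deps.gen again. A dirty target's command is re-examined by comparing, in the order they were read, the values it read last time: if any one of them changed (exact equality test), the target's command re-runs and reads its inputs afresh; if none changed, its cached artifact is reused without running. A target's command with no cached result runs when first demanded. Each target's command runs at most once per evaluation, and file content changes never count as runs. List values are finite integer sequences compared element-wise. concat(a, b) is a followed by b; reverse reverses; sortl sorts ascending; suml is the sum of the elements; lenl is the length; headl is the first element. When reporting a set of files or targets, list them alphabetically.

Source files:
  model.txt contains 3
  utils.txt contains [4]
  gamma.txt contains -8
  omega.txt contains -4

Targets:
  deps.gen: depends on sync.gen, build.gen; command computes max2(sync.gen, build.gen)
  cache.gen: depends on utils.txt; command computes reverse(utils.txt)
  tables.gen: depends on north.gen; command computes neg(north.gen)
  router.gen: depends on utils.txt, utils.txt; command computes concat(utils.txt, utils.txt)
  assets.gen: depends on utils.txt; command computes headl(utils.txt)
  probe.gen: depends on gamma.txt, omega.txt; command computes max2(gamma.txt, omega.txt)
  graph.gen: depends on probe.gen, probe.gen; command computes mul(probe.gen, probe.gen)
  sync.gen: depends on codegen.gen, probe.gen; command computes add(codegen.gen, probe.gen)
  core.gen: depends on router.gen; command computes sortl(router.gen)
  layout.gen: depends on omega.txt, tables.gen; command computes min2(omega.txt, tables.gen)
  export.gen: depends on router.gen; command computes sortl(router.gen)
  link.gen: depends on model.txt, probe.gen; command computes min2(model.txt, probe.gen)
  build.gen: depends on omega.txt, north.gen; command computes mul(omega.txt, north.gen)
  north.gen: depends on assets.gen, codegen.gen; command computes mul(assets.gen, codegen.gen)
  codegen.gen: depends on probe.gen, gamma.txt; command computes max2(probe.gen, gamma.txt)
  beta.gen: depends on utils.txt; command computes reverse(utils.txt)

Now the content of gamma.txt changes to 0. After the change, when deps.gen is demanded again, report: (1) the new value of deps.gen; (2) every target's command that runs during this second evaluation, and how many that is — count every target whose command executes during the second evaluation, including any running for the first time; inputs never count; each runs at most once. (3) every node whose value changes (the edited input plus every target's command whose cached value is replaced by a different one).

deps.gen now evaluates to 0.
Run set: build.gen, codegen.gen, deps.gen, north.gen, probe.gen, sync.gen (6 run).
Changed values: build.gen, codegen.gen, deps.gen, gamma.txt, north.gen, probe.gen, sync.gen.

Initial pass — values computed on the first demand:
  assets.gen = headl([4]) = 4
  probe.gen = max2(-8, -4) = -4
  codegen.gen = max2(-4, -8) = -4
  north.gen = mul(4, -4) = -16
  build.gen = mul(-4, -16) = 64
  sync.gen = add(-4, -4) = -8
  deps.gen = max2(-8, 64) = 64

Second demand — change propagation:
  probe.gen: re-runs because gamma.txt -8->0; new result 0.
  codegen.gen: re-runs because probe.gen -4->0; gamma.txt -8->0; new result 0.
  north.gen: re-runs because codegen.gen -4->0; new result 0.
  build.gen: re-runs because north.gen -16->0; new result 0.
  sync.gen: re-runs because codegen.gen -4->0; probe.gen -4->0; new result 0.
  deps.gen: re-runs because sync.gen -8->0; build.gen 64->0; new result 0.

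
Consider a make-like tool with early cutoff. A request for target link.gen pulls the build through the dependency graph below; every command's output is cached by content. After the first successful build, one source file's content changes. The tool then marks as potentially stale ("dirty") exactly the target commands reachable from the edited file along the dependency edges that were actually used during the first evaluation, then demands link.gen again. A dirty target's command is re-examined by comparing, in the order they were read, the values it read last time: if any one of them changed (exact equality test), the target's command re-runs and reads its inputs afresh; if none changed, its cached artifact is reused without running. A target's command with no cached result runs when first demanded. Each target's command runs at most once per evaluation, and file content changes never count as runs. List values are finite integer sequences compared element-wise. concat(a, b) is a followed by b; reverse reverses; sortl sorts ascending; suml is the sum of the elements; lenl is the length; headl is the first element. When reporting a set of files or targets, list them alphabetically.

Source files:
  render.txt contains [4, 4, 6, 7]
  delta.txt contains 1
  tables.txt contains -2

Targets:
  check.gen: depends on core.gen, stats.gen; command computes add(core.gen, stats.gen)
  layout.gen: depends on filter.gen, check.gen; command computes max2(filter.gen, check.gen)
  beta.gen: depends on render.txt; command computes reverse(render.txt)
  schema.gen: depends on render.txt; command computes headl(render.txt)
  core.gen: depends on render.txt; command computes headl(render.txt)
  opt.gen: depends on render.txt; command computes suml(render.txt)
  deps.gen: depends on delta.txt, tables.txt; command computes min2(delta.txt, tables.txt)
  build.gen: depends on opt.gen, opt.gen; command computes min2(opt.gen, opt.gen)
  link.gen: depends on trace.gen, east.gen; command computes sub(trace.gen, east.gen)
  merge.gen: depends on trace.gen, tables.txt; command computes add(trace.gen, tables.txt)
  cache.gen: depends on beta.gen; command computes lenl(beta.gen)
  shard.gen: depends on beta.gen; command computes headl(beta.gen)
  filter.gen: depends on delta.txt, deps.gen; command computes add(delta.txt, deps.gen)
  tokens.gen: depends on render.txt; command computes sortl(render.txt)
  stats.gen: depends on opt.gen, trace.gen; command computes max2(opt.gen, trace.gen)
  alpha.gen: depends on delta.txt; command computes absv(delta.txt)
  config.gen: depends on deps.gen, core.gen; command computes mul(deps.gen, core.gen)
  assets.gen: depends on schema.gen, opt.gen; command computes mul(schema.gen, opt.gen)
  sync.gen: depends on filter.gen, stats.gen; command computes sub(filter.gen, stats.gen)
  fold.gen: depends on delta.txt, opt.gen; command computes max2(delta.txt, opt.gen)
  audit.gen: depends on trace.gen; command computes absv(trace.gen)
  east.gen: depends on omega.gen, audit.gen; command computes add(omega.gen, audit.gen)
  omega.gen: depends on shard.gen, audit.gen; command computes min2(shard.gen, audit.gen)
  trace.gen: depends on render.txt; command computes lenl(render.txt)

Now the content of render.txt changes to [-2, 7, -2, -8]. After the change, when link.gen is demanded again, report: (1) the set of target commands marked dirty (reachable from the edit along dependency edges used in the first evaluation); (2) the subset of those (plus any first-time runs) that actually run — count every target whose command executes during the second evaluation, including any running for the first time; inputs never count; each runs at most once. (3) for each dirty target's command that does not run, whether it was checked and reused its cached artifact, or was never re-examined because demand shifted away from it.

First demand of the output computes:
  beta.gen = reverse([4, 4, 6, 7]) = [7, 6, 4, 4]
  shard.gen = headl([7, 6, 4, 4]) = 7
  trace.gen = lenl([4, 4, 6, 7]) = 4
  audit.gen = absv(4) = 4
  omega.gen = min2(7, 4) = 4
  east.gen = add(4, 4) = 8
  link.gen = sub(4, 8) = -4

After the edit, cleaning proceeds:
  beta.gen: a read changed (render.txt [4, 4, 6, 7]->[-2, 7, -2, -8]) — executes, giving [-8, -2, 7, -2].
  shard.gen: a read changed (beta.gen [7, 6, 4, 4]->[-8, -2, 7, -2]) — executes, giving -8.
  trace.gen: a read changed (render.txt [4, 4, 6, 7]->[-2, 7, -2, -8]) — executes, giving 4 — identical to its old value.
  audit.gen: dirty, but its reads are unchanged (trace.gen unchanged); cached 4 stands.
  omega.gen: a read changed (shard.gen 7->-8) — executes, giving -8.
  east.gen: a read changed (omega.gen 4->-8) — executes, giving -4.
  link.gen: a read changed (east.gen 8->-4) — executes, giving 8.

Note where the cutoff bites: audit.gen is checked, finds nothing changed, and keeps its cache.

The edit dirties: audit.gen, beta.gen, east.gen, link.gen, omega.gen, shard.gen, trace.gen.
6 target commands run: beta.gen, east.gen, link.gen, omega.gen, shard.gen, trace.gen.
Cache hits after checking: audit.gen.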